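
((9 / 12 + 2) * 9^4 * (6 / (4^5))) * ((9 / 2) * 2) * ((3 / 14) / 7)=5845851 / 200704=29.13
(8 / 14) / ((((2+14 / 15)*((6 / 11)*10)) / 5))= 5 / 28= 0.18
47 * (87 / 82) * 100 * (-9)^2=16560450 / 41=403913.41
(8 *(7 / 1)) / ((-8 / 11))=-77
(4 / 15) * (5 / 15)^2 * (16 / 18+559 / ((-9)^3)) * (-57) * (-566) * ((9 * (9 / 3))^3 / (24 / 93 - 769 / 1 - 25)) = -59340572 / 20505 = -2893.96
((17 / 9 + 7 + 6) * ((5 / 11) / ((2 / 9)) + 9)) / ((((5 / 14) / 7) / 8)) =1418256 / 55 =25786.47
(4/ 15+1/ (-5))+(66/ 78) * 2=343/ 195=1.76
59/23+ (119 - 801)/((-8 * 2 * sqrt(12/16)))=59/23+ 341 * sqrt(3)/12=51.78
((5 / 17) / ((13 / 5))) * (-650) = -1250 / 17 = -73.53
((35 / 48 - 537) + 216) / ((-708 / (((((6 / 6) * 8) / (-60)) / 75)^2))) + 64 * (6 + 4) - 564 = 817209015373 / 10752750000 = 76.00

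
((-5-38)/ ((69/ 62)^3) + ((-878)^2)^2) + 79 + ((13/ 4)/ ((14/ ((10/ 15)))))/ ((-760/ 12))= 1038572857006209211903/ 1747667880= 594262141503.80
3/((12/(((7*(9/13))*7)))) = 441/52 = 8.48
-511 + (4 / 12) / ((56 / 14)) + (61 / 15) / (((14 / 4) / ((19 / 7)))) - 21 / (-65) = -19394351 / 38220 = -507.44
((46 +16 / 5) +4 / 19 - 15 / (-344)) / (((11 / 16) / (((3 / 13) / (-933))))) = -3232322 / 181672205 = -0.02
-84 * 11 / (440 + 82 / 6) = -2772 / 1361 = -2.04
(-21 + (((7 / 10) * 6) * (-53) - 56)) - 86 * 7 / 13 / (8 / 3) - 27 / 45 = -82567 / 260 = -317.57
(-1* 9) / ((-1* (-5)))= -9 / 5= -1.80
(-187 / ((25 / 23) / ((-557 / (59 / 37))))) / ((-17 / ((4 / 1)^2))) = -83425232 / 1475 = -56559.48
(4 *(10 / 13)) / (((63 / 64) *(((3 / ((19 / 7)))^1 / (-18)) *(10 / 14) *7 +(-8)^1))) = -97280 / 258531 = -0.38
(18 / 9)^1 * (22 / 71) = 44 / 71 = 0.62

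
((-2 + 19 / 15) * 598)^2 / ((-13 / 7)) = -23299276 / 225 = -103552.34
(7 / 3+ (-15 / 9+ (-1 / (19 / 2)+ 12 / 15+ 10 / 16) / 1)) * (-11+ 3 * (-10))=-185689 / 2280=-81.44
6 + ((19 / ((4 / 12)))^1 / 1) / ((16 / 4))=81 / 4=20.25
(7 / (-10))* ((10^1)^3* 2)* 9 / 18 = -700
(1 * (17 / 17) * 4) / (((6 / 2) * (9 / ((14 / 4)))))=14 / 27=0.52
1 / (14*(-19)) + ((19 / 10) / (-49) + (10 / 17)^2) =408278 / 1345295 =0.30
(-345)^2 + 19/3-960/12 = 356854/3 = 118951.33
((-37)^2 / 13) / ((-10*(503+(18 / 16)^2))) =-43808 / 2097745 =-0.02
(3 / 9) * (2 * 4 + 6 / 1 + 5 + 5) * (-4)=-32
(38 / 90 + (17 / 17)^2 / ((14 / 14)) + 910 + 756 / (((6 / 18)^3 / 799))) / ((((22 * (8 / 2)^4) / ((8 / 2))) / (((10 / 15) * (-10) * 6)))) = -33361567 / 72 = -463355.10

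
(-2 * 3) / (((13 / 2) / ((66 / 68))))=-198 / 221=-0.90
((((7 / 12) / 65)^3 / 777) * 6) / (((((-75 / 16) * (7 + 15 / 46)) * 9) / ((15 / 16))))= -1127 / 66568374990000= -0.00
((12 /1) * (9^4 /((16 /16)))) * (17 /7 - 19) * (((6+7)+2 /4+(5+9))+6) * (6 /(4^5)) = -114732207 /448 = -256098.68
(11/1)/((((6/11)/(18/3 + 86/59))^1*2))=13310/177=75.20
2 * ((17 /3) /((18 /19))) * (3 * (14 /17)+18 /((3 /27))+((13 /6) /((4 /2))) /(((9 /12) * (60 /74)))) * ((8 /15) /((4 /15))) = 14498843 /3645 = 3977.73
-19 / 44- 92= -4067 / 44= -92.43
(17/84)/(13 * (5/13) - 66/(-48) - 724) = -34/120561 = -0.00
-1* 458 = -458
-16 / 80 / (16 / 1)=-1 / 80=-0.01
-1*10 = -10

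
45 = 45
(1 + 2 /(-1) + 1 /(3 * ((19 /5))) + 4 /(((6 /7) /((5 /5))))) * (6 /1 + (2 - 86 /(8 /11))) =-15729 /38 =-413.92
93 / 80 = 1.16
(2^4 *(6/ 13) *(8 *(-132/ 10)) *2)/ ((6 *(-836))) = 384/ 1235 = 0.31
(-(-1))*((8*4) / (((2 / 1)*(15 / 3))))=16 / 5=3.20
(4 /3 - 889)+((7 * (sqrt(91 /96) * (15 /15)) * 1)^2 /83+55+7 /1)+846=166475 /7968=20.89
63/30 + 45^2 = 2027.10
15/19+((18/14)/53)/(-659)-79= -363310825/4645291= -78.21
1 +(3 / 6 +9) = 21 / 2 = 10.50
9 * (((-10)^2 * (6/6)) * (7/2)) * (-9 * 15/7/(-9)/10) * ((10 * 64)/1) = 432000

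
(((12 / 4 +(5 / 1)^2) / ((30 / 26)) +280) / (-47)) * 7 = -45.32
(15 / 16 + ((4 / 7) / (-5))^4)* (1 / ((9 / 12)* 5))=22513471 / 90037500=0.25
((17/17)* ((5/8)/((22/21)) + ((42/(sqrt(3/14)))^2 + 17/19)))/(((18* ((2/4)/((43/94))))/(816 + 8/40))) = 87846135727/257184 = 341569.21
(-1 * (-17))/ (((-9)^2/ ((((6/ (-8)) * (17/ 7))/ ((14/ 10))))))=-1445/ 5292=-0.27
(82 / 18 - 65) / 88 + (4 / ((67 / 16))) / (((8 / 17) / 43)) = 86.60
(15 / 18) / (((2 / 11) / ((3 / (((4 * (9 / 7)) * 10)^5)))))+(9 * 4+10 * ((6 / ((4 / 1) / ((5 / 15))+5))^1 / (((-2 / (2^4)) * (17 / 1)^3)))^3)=101459343667367416547508604397 / 2818315099027878485114880000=36.00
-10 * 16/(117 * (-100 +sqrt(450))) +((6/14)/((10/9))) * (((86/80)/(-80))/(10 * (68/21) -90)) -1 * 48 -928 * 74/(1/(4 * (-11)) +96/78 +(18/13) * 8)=-34280133726566658773/6080293327680000 +16 * sqrt(2)/7449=-5637.90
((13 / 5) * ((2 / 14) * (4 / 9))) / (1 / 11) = 572 / 315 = 1.82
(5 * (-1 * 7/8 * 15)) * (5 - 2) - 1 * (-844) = 5177/8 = 647.12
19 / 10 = 1.90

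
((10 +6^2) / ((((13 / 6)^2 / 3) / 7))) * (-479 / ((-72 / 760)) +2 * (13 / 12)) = 175906668 / 169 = 1040867.86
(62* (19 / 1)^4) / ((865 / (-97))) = -783750494 / 865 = -906069.94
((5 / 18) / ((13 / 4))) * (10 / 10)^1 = 10 / 117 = 0.09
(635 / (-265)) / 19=-127 / 1007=-0.13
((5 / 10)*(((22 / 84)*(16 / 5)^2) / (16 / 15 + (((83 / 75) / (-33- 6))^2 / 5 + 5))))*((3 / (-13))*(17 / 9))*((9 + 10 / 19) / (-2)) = 7920198000 / 17258579681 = 0.46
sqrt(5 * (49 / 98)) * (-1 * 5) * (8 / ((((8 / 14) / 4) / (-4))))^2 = -125440 * sqrt(10) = -396676.11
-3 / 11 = -0.27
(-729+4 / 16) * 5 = -14575 / 4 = -3643.75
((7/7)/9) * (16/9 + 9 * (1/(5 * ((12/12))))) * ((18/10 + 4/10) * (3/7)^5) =759/60025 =0.01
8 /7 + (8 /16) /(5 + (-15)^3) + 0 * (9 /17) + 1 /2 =77503 /47180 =1.64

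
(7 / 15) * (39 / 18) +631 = 56881 / 90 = 632.01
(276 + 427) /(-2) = -703 /2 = -351.50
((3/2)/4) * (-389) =-1167/8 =-145.88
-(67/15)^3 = -300763/3375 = -89.11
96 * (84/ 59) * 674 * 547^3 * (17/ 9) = 1680268967492864/ 59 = 28479135042251.93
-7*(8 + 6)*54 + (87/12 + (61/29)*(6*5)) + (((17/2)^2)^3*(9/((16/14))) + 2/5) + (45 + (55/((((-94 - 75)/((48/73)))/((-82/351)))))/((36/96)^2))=2859450043081948931/964441520640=2964876.54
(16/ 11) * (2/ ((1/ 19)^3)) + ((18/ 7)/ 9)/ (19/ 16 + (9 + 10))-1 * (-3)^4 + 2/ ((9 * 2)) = 4448258392/ 223839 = 19872.58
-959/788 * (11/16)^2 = -116039/201728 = -0.58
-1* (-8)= 8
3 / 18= 1 / 6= 0.17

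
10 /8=5 /4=1.25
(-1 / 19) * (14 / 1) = -0.74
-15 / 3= -5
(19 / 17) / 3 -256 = -13037 / 51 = -255.63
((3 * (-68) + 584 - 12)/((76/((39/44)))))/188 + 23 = 904613/39292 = 23.02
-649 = -649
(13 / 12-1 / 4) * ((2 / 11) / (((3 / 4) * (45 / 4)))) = 16 / 891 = 0.02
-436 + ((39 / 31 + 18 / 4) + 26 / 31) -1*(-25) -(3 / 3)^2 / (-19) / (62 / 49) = -238169 / 589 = -404.36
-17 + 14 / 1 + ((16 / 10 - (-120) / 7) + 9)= 866 / 35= 24.74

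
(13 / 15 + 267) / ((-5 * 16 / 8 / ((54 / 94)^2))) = -488187 / 55225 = -8.84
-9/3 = -3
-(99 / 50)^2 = -9801 / 2500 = -3.92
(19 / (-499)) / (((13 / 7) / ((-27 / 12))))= 1197 / 25948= 0.05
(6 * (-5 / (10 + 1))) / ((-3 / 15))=150 / 11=13.64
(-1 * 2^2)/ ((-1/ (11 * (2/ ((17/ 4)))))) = 352/ 17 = 20.71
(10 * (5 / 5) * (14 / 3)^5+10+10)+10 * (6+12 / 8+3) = 22257.67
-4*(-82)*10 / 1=3280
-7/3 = -2.33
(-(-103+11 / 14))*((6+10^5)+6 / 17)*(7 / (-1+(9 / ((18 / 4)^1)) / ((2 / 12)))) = 1216427274 / 187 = 6504958.68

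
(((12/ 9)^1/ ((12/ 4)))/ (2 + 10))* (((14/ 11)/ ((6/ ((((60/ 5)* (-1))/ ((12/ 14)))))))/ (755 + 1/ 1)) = -7/ 48114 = -0.00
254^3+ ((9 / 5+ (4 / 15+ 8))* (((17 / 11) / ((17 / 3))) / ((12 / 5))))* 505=2163168703 / 132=16387641.69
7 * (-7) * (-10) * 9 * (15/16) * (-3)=-99225/8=-12403.12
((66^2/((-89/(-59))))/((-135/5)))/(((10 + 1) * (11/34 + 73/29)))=-2559656/747867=-3.42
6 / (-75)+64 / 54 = 1.11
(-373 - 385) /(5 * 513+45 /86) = -65188 /220635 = -0.30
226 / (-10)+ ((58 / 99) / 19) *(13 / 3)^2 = -1863967 / 84645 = -22.02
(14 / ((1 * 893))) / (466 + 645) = 14 / 992123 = 0.00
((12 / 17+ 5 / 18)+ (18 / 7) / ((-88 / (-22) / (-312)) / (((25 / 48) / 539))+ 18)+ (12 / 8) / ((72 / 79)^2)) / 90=1054064087 / 28463581440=0.04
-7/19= -0.37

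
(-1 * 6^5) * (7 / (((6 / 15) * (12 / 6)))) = -68040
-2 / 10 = -1 / 5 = -0.20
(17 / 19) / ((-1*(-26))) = 17 / 494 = 0.03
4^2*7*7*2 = 1568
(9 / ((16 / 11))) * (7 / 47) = 693 / 752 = 0.92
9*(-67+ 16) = -459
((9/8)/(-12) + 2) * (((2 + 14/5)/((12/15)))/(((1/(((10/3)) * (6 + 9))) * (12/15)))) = 22875/32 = 714.84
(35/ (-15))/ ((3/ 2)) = -14/ 9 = -1.56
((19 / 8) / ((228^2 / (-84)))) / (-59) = 7 / 107616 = 0.00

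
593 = 593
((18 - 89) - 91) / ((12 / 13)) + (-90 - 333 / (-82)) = -10719 / 41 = -261.44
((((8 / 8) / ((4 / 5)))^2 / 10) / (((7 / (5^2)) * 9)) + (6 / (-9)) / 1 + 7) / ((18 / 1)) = 12893 / 36288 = 0.36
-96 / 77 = -1.25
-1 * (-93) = 93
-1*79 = -79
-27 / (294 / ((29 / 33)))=-87 / 1078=-0.08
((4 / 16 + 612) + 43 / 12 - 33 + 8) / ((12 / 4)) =3545 / 18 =196.94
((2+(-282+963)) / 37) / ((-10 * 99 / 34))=-11611 / 18315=-0.63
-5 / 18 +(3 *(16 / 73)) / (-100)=-0.28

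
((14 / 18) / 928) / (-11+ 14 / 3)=-7 / 52896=-0.00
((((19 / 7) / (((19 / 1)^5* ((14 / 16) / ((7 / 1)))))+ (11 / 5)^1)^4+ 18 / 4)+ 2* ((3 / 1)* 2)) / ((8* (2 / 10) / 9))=311069772869242578154312764843 / 1385095667951716847204162000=224.58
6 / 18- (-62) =187 / 3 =62.33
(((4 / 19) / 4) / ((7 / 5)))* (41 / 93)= 205 / 12369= 0.02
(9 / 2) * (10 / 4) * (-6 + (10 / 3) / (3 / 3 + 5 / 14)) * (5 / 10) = -19.93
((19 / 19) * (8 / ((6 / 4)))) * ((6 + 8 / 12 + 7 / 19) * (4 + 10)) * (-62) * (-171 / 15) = 5569088 / 15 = 371272.53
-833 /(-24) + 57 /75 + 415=270281 /600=450.47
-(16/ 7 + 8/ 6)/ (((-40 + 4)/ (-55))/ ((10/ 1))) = -10450/ 189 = -55.29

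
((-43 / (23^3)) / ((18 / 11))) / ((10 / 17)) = -0.00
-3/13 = -0.23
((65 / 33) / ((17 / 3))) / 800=13 / 29920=0.00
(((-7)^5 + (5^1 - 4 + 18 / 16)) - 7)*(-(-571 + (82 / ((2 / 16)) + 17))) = 1714811.25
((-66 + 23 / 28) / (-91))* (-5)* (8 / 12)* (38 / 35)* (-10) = 25.92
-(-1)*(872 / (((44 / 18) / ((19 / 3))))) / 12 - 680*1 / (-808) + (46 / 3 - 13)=191.45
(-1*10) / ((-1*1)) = 10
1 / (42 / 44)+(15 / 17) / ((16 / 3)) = 6929 / 5712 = 1.21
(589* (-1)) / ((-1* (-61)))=-589 / 61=-9.66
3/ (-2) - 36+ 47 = 19/ 2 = 9.50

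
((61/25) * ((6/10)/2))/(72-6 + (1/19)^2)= 66063/5956750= 0.01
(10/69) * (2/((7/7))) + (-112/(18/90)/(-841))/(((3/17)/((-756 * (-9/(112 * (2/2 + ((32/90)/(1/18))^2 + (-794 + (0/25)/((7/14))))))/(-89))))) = 3164140720/10788809709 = 0.29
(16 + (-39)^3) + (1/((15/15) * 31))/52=-95596435/1612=-59303.00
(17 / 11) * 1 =17 / 11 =1.55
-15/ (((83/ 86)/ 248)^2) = -6823253760/ 6889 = -990456.34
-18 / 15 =-6 / 5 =-1.20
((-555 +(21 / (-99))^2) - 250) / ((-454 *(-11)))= -0.16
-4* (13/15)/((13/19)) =-76/15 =-5.07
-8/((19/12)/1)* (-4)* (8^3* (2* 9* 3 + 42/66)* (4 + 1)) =590807040/209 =2826827.94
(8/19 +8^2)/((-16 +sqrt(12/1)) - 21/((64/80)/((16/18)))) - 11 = -415105/32813 - 2754 *sqrt(3)/32813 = -12.80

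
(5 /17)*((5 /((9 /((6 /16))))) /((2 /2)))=25 /408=0.06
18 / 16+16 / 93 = 965 / 744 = 1.30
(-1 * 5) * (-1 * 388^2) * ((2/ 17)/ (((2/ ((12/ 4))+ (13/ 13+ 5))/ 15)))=3387240/ 17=199249.41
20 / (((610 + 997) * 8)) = 5 / 3214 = 0.00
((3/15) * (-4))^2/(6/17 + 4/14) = 1.00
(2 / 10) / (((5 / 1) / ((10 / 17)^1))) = 2 / 85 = 0.02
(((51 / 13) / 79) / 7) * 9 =459 / 7189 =0.06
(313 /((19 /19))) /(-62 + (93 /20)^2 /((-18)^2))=-4507200 /891839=-5.05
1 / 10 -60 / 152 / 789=2486 / 24985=0.10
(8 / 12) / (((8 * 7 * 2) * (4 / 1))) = 1 / 672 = 0.00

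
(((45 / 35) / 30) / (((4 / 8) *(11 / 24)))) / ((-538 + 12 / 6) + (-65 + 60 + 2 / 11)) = -8 / 23135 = -0.00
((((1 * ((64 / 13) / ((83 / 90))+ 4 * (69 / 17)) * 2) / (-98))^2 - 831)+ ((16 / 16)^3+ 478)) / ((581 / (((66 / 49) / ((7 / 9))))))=-1.05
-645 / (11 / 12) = -7740 / 11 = -703.64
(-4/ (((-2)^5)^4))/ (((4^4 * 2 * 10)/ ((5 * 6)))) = -3/ 134217728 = -0.00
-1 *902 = -902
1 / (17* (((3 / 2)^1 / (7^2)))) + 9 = 557 / 51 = 10.92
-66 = -66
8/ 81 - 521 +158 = -362.90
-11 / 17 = -0.65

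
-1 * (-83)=83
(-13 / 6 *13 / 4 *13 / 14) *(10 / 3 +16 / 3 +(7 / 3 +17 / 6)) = -182351 / 2016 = -90.45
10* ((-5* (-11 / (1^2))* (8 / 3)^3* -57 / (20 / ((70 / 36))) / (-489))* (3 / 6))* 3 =2340800 / 13203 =177.29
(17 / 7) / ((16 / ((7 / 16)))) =17 / 256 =0.07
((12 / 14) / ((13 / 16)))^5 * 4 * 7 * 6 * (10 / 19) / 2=978447237120 / 16938015367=57.77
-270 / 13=-20.77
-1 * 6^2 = -36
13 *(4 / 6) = 26 / 3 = 8.67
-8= -8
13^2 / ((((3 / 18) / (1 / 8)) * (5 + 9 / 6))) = 39 / 2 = 19.50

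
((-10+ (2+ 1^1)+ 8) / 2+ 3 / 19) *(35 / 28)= 125 / 152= 0.82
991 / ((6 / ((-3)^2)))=2973 / 2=1486.50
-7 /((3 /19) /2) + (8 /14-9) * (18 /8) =-107.63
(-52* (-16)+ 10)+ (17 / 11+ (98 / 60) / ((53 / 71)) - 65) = 13655029 / 17490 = 780.73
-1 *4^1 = -4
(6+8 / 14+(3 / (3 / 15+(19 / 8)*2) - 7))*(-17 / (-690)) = 697 / 159390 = 0.00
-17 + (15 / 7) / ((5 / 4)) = -107 / 7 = -15.29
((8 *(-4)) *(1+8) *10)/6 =-480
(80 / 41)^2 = 6400 / 1681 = 3.81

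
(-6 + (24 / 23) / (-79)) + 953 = 1720675 / 1817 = 946.99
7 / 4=1.75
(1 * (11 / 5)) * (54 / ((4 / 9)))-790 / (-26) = 38699 / 130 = 297.68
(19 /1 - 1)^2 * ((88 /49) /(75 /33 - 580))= -313632 /311395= -1.01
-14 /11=-1.27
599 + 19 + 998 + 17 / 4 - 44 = 6305 / 4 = 1576.25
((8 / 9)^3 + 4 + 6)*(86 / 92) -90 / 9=73 / 16767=0.00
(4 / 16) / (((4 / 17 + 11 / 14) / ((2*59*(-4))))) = -28084 / 243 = -115.57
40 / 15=8 / 3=2.67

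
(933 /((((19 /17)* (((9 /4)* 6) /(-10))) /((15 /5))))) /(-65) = 21148 /741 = 28.54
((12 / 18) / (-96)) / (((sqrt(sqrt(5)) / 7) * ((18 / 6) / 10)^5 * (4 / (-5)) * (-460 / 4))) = -4375 * 5^(3 / 4) / 100602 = -0.15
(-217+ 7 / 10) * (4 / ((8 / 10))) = -2163 / 2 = -1081.50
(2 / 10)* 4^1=4 / 5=0.80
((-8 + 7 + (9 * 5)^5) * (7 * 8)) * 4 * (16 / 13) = 661348796416 / 13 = 50872984339.69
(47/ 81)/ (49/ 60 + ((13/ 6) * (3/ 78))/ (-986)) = 0.71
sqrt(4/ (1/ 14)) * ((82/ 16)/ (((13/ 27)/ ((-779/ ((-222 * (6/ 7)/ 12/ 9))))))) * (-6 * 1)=-54328239 * sqrt(14)/ 962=-211307.34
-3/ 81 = -1/ 27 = -0.04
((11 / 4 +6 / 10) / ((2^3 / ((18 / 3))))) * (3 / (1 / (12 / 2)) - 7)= 2211 / 80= 27.64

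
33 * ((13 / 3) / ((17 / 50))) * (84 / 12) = 50050 / 17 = 2944.12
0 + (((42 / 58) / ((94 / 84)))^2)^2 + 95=328479203199071 / 3451305657361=95.18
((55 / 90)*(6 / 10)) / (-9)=-11 / 270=-0.04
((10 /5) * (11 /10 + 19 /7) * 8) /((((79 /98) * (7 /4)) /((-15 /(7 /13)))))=-666432 /553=-1205.12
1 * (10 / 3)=10 / 3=3.33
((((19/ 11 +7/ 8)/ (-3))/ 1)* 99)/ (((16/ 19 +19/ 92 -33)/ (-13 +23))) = 500365/ 18617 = 26.88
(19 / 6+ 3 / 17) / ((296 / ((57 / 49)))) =6479 / 493136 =0.01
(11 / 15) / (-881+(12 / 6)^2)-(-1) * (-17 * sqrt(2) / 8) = -17 * sqrt(2) / 8-11 / 13155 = -3.01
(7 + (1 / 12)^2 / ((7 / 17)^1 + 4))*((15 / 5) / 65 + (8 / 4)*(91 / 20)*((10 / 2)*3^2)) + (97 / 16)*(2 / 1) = 1347649399 / 468000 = 2879.59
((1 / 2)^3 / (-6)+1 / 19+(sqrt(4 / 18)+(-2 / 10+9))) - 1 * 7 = 2.30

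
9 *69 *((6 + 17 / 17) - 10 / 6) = 3312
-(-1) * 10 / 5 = 2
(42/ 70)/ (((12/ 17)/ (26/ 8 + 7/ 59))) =2703/ 944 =2.86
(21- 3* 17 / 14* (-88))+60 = 2811 / 7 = 401.57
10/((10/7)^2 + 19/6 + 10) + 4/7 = 38464/31297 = 1.23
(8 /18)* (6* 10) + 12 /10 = 418 /15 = 27.87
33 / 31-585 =-18102 / 31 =-583.94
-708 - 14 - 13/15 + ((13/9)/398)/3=-38839561/53730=-722.87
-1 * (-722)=722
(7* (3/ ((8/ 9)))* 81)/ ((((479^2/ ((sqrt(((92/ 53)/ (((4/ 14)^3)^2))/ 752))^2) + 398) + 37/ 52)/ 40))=10770509475180/ 7664409597163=1.41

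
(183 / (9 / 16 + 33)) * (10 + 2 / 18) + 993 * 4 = 6487708 / 1611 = 4027.13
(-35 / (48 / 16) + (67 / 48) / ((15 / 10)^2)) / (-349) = 1193 / 37692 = 0.03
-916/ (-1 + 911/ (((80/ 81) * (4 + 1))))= -366400/ 73391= -4.99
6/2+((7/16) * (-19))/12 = 443/192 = 2.31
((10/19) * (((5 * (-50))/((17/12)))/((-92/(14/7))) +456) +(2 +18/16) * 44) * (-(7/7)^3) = -5638895/14858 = -379.52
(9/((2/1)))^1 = 9/2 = 4.50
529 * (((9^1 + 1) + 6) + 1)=8993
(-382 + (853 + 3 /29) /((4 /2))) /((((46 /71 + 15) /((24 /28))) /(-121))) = -6054312 /20503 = -295.29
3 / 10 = 0.30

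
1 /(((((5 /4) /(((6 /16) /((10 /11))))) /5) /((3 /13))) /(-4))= -99 /65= -1.52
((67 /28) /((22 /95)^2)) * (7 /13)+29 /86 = 26365961 /1082224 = 24.36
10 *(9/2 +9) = 135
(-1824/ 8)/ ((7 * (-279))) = 76/ 651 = 0.12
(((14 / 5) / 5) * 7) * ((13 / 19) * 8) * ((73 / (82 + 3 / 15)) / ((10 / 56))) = 20832448 / 195225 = 106.71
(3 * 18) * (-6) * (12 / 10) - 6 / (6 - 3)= -1954 / 5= -390.80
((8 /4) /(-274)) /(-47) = 1 /6439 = 0.00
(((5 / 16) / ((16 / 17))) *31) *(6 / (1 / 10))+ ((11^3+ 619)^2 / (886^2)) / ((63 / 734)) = 59259032075 / 87919552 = 674.01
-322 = -322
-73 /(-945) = 73 /945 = 0.08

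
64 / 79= 0.81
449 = 449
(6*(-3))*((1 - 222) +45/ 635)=505044/ 127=3976.72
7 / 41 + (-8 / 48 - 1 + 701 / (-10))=-43724 / 615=-71.10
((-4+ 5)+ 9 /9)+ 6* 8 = 50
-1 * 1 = -1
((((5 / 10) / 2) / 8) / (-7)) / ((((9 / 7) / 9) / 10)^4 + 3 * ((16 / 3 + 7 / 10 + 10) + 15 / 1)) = -214375 / 4470662002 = -0.00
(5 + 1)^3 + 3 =219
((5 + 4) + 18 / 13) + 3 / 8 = 10.76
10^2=100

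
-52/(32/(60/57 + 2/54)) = -7267/4104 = -1.77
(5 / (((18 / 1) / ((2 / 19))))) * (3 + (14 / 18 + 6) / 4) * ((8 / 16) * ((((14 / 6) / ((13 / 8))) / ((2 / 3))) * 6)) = 455 / 513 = 0.89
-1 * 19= -19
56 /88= 7 /11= 0.64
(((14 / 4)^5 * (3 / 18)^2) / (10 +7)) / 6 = 16807 / 117504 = 0.14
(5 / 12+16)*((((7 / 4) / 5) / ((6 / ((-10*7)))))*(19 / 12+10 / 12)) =-279937 / 1728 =-162.00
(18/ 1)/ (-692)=-9/ 346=-0.03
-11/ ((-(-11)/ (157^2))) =-24649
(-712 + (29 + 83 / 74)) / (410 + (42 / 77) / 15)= -2775245 / 1668848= -1.66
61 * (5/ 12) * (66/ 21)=3355/ 42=79.88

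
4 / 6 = 0.67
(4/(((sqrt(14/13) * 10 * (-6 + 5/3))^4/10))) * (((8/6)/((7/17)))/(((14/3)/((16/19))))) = 5508/963701375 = 0.00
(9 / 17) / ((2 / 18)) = 4.76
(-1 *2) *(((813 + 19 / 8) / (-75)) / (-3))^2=-42549529 / 1620000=-26.27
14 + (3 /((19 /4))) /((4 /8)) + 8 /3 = 1022 /57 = 17.93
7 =7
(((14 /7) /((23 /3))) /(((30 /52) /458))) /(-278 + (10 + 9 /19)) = -34808 /44965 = -0.77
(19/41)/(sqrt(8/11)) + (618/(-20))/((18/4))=-103/15 + 19 * sqrt(22)/164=-6.32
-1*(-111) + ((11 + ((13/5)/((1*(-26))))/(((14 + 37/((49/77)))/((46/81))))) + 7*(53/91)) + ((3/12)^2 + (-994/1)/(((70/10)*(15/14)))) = -272038103/42541200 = -6.39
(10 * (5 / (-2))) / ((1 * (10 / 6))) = -15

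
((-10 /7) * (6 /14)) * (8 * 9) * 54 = -2380.41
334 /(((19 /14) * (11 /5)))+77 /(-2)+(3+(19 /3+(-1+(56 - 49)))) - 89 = -377 /1254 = -0.30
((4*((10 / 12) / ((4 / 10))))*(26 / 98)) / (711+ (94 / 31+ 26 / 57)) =191425 / 61862549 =0.00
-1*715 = -715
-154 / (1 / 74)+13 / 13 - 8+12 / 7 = -79809 / 7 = -11401.29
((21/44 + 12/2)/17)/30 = 19/1496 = 0.01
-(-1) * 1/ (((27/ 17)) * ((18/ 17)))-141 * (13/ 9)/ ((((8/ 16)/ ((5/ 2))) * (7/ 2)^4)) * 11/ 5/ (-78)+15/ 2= 4834439/ 583443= 8.29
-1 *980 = -980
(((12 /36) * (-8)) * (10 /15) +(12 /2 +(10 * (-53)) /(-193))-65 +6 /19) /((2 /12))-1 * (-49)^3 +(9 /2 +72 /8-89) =2579232959 /22002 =117227.20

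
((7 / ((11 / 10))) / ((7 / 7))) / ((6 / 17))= 595 / 33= 18.03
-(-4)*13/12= 4.33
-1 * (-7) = 7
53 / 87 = 0.61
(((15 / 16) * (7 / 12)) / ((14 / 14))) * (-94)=-1645 / 32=-51.41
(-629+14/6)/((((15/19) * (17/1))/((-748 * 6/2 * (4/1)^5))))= 321880064/3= 107293354.67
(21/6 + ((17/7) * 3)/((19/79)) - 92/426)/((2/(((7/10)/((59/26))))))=24731473/4775460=5.18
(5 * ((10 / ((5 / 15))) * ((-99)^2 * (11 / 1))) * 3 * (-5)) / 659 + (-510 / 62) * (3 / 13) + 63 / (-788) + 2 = -77033003349379 / 209274676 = -368095.20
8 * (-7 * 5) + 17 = -263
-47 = -47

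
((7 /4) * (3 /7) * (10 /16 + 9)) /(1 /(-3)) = -693 /32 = -21.66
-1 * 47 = -47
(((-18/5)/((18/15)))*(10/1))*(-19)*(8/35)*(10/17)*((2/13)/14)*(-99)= -902880/10829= -83.38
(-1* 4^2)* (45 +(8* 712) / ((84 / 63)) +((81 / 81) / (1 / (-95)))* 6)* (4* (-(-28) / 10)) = -3357312 / 5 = -671462.40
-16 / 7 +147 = 1013 / 7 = 144.71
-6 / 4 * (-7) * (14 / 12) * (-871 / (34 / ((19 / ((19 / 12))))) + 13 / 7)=-254527 / 68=-3743.04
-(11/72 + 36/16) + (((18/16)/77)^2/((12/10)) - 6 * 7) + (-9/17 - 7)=-6030009505/116113536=-51.93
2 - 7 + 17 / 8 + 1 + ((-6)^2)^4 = 13436913 / 8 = 1679614.12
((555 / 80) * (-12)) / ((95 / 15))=-999 / 76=-13.14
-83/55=-1.51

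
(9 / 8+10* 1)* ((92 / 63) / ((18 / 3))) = 2047 / 756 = 2.71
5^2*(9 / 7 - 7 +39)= 5825 / 7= 832.14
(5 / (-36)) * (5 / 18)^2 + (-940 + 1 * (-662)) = -18685853 / 11664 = -1602.01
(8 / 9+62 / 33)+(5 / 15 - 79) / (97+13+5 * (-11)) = 662 / 495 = 1.34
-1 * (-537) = 537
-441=-441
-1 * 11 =-11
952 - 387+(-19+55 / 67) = 546.82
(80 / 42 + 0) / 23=40 / 483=0.08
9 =9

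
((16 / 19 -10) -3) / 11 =-21 / 19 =-1.11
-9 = -9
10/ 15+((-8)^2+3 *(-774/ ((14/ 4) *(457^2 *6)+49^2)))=425654827/ 6582345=64.67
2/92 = 1/46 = 0.02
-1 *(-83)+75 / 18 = 523 / 6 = 87.17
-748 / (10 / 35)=-2618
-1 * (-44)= 44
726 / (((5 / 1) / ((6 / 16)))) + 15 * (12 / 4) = 1989 / 20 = 99.45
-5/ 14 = -0.36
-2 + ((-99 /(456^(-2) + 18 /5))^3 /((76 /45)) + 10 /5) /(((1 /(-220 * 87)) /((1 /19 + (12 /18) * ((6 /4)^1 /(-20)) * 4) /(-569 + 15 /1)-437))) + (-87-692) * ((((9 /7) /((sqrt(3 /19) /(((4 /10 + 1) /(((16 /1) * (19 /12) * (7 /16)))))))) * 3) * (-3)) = -28417738089903329854437576977525926 /275957169552519702202451 + 13284 * sqrt(57) /35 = -102978796837.32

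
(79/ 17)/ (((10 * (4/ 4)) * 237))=1/ 510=0.00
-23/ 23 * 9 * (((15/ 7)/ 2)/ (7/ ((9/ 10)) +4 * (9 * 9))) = -1215/ 41804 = -0.03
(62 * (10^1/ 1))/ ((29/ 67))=41540/ 29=1432.41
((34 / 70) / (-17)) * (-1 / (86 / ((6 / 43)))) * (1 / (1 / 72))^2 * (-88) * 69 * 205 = -3871701504 / 12943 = -299134.78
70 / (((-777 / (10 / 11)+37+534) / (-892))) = 624400 / 2837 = 220.09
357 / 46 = 7.76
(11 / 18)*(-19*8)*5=-4180 / 9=-464.44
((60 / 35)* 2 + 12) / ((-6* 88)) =-9 / 308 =-0.03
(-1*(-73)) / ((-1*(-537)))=73 / 537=0.14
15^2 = 225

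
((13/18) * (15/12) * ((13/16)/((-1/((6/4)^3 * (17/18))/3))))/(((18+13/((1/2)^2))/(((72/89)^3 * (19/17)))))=-2340819/39478264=-0.06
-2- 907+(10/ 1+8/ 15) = -898.47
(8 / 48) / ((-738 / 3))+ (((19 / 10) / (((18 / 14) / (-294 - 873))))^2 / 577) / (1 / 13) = 356672559163 / 5322825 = 67008.13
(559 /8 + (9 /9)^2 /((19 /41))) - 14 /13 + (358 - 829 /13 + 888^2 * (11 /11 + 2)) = 4675210441 /1976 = 2365997.19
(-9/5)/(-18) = 1/10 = 0.10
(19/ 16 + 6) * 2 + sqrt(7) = sqrt(7) + 115/ 8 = 17.02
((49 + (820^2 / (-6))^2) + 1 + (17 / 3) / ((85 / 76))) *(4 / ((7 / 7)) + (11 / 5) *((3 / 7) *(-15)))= -40125806375938 / 315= -127383512304.57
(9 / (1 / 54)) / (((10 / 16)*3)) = 1296 / 5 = 259.20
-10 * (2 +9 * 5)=-470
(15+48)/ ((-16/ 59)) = -3717/ 16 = -232.31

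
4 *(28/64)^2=49/64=0.77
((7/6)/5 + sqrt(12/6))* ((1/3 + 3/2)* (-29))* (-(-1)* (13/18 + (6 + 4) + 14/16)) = -266365* sqrt(2)/432 - 372911/2592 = -1015.85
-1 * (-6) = 6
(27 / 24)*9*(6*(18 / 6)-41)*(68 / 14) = -31671 / 28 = -1131.11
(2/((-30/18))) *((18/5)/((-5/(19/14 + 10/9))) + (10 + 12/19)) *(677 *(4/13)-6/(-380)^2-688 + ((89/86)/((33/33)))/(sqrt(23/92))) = 1702580556032271/335490837500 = 5074.89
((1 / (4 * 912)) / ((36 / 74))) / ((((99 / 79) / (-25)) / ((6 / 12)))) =-73075 / 13001472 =-0.01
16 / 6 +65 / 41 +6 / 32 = 8737 / 1968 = 4.44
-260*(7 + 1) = -2080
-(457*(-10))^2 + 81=-20884819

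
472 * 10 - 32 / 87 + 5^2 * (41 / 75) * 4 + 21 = 417191 / 87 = 4795.30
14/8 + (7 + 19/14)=283/28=10.11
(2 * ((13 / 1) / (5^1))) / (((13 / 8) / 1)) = 16 / 5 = 3.20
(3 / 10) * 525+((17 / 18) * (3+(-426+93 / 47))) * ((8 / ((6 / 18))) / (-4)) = 239069 / 94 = 2543.29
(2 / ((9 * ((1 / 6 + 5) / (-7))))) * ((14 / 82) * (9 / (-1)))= 588 / 1271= 0.46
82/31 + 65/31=147/31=4.74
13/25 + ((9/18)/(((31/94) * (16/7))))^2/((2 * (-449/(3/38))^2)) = 1862072481105329/3580908570675200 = 0.52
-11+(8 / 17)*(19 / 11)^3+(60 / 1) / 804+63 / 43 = -458612653 / 65188387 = -7.04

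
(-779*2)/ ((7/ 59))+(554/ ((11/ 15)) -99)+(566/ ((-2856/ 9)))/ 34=-2220904979/ 178024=-12475.31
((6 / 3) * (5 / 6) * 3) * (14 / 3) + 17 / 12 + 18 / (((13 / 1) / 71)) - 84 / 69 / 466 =34291513 / 278668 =123.06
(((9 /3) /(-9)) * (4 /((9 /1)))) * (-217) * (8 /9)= 6944 /243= 28.58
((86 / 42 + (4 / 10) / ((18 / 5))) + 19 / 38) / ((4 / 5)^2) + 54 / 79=770489 / 159264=4.84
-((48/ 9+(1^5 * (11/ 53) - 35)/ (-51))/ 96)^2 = -1836025/ 467597376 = -0.00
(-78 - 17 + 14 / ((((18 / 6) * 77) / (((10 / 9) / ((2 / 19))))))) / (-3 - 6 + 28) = -1475 / 297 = -4.97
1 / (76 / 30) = 15 / 38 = 0.39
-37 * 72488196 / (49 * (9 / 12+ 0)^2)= -4768112448 / 49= -97308417.31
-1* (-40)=40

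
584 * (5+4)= 5256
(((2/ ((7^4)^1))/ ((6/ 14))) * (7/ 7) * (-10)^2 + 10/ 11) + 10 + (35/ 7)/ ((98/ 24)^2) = 903520/ 79233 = 11.40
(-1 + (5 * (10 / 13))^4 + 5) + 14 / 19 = 121320490 / 542659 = 223.57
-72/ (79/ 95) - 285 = -29355/ 79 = -371.58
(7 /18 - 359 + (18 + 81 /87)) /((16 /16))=-177313 /522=-339.68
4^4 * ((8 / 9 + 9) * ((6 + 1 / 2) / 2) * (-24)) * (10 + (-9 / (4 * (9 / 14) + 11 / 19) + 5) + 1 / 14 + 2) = -24697377536 / 8799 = -2806839.13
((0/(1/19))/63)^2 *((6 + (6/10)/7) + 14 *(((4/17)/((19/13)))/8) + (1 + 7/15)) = 0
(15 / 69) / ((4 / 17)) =85 / 92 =0.92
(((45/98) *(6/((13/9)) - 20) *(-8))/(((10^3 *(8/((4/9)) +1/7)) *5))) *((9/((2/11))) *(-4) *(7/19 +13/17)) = -67177836/466613875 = -0.14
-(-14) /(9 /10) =140 /9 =15.56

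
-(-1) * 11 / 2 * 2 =11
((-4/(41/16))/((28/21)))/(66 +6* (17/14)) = -112/7011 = -0.02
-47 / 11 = -4.27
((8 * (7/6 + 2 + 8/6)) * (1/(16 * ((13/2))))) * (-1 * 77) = -693/26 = -26.65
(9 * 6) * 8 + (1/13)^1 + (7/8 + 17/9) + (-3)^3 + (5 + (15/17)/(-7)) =45969821/111384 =412.71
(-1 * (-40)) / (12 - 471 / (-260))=10400 / 3591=2.90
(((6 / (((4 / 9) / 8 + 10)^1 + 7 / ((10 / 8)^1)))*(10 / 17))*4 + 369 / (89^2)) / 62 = 0.02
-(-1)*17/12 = 17/12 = 1.42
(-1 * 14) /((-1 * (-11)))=-14 /11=-1.27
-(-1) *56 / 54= 28 / 27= 1.04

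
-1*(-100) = 100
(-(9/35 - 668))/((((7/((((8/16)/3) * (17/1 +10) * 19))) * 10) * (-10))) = -3996441/49000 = -81.56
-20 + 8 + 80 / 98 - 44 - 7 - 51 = -5546 / 49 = -113.18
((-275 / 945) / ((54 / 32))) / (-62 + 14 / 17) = 187 / 66339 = 0.00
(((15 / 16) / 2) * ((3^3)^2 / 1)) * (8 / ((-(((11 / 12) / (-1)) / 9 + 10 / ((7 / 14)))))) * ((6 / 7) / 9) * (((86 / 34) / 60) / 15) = -94041 / 2557310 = -0.04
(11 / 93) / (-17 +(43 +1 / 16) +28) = 176 / 80445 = 0.00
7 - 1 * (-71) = 78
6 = 6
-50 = -50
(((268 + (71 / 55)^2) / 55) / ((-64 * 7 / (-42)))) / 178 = 2447223 / 947672000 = 0.00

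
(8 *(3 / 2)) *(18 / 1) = 216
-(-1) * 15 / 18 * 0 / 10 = 0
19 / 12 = 1.58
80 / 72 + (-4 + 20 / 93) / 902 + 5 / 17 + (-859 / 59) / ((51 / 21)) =-52708216 / 11473317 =-4.59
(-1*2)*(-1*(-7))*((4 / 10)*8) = -224 / 5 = -44.80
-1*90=-90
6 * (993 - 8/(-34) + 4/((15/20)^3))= 920494/153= 6016.30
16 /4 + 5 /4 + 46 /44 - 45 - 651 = -30347 /44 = -689.70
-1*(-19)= 19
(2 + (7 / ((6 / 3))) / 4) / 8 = 23 / 64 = 0.36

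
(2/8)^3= 1/64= 0.02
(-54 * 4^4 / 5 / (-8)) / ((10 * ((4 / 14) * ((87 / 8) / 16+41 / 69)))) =26707968 / 281275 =94.95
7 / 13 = 0.54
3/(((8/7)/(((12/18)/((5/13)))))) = 91/20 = 4.55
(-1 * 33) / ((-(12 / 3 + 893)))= 11 / 299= 0.04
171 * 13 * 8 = 17784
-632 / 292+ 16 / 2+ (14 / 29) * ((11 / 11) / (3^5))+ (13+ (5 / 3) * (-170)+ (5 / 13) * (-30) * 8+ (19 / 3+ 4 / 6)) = -2339346418 / 6687603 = -349.80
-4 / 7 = -0.57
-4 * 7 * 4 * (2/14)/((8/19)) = -38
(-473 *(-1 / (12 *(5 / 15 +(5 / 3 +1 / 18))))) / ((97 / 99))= 140481 / 7178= 19.57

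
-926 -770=-1696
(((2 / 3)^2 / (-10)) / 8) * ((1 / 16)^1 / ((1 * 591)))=-1 / 1702080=-0.00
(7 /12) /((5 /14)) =49 /30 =1.63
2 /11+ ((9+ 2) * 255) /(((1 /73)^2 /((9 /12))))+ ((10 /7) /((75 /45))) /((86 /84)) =11210884.77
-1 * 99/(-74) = 99/74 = 1.34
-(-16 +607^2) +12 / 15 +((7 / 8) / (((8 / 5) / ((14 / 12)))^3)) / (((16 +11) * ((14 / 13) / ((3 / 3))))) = -88010609555909 / 238878720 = -368432.19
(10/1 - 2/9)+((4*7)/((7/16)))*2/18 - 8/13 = 1904/117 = 16.27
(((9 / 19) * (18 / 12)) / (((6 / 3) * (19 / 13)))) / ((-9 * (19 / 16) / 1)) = -156 / 6859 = -0.02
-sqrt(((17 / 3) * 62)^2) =-1054 / 3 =-351.33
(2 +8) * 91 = 910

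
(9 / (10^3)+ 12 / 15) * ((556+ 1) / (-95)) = -450613 / 95000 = -4.74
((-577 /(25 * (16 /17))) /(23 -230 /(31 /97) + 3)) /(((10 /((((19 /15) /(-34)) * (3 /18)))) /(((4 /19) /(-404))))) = 17887 /1563770880000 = 0.00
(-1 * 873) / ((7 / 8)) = -6984 / 7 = -997.71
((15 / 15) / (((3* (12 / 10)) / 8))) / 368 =5 / 828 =0.01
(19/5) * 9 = 171/5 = 34.20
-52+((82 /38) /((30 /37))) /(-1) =-54.66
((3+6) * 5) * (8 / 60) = 6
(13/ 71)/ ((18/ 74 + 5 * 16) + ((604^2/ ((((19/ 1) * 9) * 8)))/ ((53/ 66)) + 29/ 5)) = 0.00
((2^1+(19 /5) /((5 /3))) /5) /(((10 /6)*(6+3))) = 0.06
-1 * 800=-800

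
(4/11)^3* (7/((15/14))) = 6272/19965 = 0.31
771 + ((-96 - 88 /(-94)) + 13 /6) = 191225 /282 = 678.10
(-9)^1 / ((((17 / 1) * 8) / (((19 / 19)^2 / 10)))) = -9 / 1360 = -0.01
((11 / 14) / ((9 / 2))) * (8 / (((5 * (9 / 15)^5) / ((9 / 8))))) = 4.04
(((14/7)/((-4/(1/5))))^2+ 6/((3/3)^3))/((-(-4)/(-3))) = -4.51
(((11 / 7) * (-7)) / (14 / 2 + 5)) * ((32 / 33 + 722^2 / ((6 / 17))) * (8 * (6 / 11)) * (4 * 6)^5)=-517465304727552 / 11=-47042300429777.45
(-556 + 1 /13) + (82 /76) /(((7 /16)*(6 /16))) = -2849461 /5187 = -549.35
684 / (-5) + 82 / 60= -4063 / 30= -135.43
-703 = -703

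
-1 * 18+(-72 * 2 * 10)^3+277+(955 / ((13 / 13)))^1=-2985982786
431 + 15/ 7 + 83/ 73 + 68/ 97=21560697/ 49567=434.98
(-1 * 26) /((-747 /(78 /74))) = 338 /9213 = 0.04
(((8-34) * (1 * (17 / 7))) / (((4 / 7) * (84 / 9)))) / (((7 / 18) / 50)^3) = -60415875000 / 2401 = -25162796.75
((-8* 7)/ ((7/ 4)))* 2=-64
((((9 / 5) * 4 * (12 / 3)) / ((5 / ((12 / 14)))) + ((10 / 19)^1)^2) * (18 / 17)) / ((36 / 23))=3788146 / 1073975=3.53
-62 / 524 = -31 / 262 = -0.12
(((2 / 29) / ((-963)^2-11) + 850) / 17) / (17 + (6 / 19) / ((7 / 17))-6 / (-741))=19761929429879 / 7025371626551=2.81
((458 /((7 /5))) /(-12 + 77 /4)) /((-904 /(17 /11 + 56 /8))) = -107630 /252329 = -0.43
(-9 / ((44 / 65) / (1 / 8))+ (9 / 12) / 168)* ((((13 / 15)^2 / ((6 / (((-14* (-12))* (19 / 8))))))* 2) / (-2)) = 3278431 / 39600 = 82.79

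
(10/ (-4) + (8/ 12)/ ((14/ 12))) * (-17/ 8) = 4.10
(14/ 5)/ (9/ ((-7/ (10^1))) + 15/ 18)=-588/ 2525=-0.23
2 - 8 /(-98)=102 /49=2.08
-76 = -76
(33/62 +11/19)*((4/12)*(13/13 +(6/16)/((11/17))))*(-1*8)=-16541/3534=-4.68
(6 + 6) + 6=18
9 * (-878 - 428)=-11754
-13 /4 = -3.25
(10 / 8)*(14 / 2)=35 / 4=8.75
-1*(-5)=5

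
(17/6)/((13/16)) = 136/39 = 3.49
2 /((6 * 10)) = 1 /30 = 0.03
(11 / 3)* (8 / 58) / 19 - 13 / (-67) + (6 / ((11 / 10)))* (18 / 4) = 30171577 / 1218261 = 24.77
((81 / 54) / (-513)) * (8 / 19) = -4 / 3249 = -0.00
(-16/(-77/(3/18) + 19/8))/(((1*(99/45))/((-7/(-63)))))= 640/364023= 0.00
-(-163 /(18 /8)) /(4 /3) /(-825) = -163 /2475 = -0.07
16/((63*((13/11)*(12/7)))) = 44/351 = 0.13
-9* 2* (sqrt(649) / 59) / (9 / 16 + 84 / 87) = -5.09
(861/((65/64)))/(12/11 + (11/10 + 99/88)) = 4849152/18967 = 255.66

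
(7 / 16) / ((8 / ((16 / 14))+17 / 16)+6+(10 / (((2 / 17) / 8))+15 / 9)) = 21 / 33395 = 0.00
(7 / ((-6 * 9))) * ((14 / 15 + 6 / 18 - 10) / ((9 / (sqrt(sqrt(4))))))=917 * sqrt(2) / 7290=0.18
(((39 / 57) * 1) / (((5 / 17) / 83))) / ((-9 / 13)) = -238459 / 855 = -278.90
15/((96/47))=235/32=7.34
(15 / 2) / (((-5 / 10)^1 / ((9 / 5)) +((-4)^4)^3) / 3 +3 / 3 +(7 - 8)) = 405 / 301989883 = 0.00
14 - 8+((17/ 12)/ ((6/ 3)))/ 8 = 1169/ 192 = 6.09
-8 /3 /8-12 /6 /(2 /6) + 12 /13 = -211 /39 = -5.41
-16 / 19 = -0.84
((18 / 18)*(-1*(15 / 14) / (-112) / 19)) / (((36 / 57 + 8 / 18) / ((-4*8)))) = -135 / 9016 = -0.01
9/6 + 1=5/2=2.50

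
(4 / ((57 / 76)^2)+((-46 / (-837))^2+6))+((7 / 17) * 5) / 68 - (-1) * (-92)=-63861813149 / 809857764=-78.86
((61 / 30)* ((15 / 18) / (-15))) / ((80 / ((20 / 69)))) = -61 / 149040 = -0.00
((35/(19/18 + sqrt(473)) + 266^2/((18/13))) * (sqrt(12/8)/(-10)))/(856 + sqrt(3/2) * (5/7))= 98 * sqrt(6) * (-295659 * sqrt(473) - 312287)/(45 * (19 + 18 * sqrt(473)) * (5 * sqrt(6) + 11984))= -7.30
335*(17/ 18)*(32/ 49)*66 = 2004640/ 147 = 13637.01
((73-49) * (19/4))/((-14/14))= -114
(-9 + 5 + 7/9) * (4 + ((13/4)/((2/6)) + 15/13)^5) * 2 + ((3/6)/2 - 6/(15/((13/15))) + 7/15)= -42487816200715043/42772953600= -993333.70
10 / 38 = 5 / 19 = 0.26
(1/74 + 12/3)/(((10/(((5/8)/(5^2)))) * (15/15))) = 297/29600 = 0.01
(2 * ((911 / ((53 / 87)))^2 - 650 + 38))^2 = 157751235764698197924 / 7890481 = 19992600674749.51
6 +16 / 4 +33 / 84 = 291 / 28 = 10.39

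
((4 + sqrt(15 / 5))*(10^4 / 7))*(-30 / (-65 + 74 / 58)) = 362500*sqrt(3) / 539 + 1450000 / 539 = 3855.04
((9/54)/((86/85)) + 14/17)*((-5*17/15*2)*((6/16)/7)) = -8669/14448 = -0.60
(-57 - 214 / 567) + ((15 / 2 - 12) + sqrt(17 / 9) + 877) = sqrt(17) / 3 + 924349 / 1134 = 816.50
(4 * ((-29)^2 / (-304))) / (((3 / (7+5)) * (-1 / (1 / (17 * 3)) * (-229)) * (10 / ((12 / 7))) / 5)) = -1682 / 517769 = -0.00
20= 20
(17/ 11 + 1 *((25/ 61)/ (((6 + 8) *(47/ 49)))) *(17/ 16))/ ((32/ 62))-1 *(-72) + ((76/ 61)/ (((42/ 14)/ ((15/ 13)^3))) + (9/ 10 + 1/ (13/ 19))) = 13845236595811/ 177374179840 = 78.06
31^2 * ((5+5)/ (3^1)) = 3203.33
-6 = -6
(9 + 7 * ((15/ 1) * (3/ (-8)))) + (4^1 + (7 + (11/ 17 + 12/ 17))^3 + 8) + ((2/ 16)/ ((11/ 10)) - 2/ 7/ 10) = 8542163011/ 15132040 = 564.51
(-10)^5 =-100000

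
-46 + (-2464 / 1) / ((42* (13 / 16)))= -4610 / 39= -118.21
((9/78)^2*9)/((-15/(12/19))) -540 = -8669781/16055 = -540.01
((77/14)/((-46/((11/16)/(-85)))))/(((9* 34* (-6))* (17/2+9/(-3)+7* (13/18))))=-0.00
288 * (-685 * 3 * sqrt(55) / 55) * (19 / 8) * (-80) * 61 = 1371885120 * sqrt(55) / 11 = 924924759.22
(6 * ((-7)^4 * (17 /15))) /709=81634 /3545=23.03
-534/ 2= -267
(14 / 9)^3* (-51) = -46648 / 243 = -191.97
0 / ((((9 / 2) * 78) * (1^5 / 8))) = 0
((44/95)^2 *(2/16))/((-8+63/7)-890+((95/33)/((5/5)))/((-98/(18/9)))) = -195657/6487206100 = -0.00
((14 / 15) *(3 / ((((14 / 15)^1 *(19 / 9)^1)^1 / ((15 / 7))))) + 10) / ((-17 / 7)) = -1735 / 323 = -5.37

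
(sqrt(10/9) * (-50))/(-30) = 1.76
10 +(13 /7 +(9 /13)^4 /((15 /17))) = 12113068 /999635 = 12.12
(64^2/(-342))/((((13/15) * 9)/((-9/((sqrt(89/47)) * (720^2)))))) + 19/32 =8 * sqrt(4183)/26709345 + 19/32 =0.59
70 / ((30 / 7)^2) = 343 / 90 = 3.81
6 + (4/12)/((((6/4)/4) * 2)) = 58/9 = 6.44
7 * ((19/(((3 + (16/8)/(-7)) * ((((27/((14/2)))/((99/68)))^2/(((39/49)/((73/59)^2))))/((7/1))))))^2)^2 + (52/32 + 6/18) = 36333977185112374943388335121689335/29863396569178048095069431463936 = 1216.67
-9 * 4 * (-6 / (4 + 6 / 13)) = 1404 / 29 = 48.41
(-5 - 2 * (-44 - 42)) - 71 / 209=34832 / 209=166.66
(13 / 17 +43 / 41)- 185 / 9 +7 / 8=-17.87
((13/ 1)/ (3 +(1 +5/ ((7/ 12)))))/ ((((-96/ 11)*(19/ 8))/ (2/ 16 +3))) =-2275/ 14592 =-0.16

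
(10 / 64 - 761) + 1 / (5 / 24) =-120967 / 160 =-756.04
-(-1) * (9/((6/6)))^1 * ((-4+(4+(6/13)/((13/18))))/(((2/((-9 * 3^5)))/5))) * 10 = -53144100/169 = -314462.13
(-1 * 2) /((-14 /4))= 4 /7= 0.57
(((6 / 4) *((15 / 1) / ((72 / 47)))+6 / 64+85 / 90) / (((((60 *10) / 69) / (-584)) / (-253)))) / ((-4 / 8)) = -1923860323 / 3600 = -534405.65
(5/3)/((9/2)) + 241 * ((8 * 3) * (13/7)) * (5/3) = 3383710/189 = 17903.23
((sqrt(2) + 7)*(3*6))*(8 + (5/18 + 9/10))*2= 1652*sqrt(2)/5 + 11564/5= 2780.06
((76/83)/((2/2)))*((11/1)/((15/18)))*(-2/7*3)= -10.36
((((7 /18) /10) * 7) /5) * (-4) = -49 /225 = -0.22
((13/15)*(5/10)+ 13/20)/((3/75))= 325/12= 27.08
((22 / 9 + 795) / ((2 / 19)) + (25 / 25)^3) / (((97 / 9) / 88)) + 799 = 62662.55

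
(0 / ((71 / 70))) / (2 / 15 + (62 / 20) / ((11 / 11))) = 0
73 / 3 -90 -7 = -218 / 3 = -72.67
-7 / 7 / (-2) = 1 / 2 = 0.50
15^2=225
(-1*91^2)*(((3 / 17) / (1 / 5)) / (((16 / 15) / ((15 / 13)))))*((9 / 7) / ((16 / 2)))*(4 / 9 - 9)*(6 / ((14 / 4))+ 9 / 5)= 83108025 / 2176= 38193.03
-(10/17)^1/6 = -5/51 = -0.10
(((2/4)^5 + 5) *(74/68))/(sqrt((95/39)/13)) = 77441 *sqrt(285)/103360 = 12.65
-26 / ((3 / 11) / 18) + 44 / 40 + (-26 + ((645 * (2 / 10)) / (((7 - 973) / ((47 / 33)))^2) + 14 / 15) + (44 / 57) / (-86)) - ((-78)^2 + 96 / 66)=-10828321569229519 / 1383735040380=-7825.43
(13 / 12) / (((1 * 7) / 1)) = 13 / 84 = 0.15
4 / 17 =0.24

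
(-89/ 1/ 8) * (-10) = 445/ 4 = 111.25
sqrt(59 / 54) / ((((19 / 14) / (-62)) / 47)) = -2244.36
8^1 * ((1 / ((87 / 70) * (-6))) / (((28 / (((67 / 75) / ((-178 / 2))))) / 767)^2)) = -2640829321 / 32561250750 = -0.08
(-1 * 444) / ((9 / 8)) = -1184 / 3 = -394.67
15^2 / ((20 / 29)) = 1305 / 4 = 326.25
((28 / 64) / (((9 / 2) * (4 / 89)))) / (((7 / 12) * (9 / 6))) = 89 / 36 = 2.47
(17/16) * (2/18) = 17/144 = 0.12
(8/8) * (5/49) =5/49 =0.10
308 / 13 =23.69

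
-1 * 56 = -56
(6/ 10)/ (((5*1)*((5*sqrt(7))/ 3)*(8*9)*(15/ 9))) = 3*sqrt(7)/ 35000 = 0.00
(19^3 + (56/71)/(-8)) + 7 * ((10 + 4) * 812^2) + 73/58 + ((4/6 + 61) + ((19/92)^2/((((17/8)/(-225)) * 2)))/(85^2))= 4149776275068499357/64215523716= 64622633.83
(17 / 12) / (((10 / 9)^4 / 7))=260253 / 40000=6.51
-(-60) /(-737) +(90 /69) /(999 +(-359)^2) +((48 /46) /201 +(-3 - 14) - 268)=-62762260865 /220159588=-285.08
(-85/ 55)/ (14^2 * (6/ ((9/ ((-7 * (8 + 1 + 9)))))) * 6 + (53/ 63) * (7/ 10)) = 90/ 5752681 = 0.00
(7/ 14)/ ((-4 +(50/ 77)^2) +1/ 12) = -35574/ 248663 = -0.14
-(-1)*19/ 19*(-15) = -15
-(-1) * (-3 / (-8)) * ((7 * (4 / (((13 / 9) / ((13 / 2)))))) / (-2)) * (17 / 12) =-1071 / 32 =-33.47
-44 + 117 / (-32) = -1525 / 32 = -47.66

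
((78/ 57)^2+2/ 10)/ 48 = 1247/ 28880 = 0.04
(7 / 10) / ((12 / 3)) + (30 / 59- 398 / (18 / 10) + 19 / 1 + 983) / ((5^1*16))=105589 / 10620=9.94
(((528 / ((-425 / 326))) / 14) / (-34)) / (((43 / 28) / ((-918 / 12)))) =-774576 / 18275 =-42.38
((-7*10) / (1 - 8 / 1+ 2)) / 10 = 7 / 5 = 1.40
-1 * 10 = -10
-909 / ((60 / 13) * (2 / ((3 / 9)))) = -1313 / 40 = -32.82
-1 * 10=-10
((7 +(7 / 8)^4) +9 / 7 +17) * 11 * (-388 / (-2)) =791499533 / 14336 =55210.63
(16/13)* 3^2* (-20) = -221.54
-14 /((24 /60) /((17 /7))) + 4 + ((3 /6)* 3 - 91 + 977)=1613 /2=806.50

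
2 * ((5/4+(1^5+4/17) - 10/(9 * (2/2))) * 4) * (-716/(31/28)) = -33720736/4743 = -7109.58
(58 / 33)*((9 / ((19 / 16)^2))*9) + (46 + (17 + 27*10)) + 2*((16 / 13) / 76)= 22403779 / 51623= 433.99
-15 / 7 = -2.14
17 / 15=1.13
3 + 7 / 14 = 7 / 2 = 3.50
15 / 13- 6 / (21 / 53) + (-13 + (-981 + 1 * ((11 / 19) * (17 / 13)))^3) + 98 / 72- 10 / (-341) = -1219682878273594053667 / 1294928470836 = -941892085.74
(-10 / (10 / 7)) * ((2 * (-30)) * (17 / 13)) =7140 / 13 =549.23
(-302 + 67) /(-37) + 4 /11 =2733 /407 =6.71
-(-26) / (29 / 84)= 2184 / 29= 75.31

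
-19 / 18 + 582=10457 / 18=580.94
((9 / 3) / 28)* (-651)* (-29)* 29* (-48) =-2815668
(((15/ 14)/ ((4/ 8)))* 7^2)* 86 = 9030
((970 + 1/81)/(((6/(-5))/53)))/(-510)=4164263/49572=84.00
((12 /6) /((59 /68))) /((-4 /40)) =-1360 /59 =-23.05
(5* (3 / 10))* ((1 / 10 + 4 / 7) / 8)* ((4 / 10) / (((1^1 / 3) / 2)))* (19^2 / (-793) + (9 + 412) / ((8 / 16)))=254.27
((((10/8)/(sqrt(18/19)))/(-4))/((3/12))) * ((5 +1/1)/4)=-1.93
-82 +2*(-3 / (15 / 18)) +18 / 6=-431 / 5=-86.20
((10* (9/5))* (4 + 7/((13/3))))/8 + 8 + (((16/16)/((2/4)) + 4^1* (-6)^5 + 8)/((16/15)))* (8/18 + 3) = -31320767/312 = -100387.07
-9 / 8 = -1.12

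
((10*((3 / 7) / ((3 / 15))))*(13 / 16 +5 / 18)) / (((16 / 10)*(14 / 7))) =19625 / 2688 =7.30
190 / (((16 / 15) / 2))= 1425 / 4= 356.25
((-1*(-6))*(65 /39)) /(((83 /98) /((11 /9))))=10780 /747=14.43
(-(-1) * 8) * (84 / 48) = 14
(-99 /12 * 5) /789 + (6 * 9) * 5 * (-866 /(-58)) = 4031.33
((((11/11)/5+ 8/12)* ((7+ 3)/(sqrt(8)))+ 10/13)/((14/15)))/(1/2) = 150/91+ 65* sqrt(2)/14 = 8.21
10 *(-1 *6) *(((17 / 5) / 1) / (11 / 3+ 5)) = -306 / 13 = -23.54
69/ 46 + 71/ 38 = 64/ 19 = 3.37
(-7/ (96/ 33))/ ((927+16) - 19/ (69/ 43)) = -5313/ 2056000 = -0.00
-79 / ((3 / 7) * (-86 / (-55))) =-30415 / 258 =-117.89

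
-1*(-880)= 880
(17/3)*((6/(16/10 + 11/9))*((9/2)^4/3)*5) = 8365275/1016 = 8233.54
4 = 4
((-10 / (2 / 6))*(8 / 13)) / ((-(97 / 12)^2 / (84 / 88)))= 362880 / 1345487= 0.27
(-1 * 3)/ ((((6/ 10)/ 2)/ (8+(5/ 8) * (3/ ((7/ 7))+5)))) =-130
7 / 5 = 1.40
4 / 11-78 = -854 / 11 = -77.64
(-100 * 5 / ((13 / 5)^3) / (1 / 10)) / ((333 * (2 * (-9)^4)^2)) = -156250 / 31493024130321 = -0.00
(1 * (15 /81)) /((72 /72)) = 5 /27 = 0.19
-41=-41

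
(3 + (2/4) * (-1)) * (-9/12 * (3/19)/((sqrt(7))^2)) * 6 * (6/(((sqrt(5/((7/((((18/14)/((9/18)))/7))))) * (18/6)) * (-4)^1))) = 9 * sqrt(70)/304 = 0.25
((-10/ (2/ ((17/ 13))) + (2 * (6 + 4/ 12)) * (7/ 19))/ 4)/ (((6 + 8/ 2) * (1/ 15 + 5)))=-73/ 7904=-0.01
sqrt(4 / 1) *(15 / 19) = 30 / 19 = 1.58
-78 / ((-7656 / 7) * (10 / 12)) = 273 / 3190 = 0.09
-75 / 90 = -5 / 6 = -0.83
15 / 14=1.07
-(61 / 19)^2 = -10.31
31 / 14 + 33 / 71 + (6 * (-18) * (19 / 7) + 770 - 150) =327559 / 994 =329.54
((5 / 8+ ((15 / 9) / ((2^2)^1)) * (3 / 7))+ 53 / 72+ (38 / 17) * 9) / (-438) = -23195 / 469098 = -0.05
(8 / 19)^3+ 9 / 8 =65827 / 54872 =1.20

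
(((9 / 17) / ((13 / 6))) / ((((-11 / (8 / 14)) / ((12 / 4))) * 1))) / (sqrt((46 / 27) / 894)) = -5832 * sqrt(3427) / 391391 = -0.87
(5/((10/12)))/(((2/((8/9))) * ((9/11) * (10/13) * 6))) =286/405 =0.71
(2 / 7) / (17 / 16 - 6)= -32 / 553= -0.06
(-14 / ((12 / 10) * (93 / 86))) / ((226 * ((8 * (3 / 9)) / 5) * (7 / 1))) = -1075 / 84072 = -0.01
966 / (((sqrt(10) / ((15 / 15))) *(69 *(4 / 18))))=63 *sqrt(10) / 10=19.92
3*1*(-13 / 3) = -13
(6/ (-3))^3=-8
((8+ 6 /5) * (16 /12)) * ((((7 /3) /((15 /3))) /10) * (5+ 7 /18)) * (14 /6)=218638 /30375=7.20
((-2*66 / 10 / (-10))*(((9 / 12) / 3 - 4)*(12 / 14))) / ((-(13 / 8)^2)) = 9504 / 5915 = 1.61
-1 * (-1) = 1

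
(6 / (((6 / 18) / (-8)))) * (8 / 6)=-192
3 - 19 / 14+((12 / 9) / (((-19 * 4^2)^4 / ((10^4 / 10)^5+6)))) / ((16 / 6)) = 3500098218246165 / 59785019392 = 58544.74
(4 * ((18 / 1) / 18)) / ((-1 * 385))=-4 / 385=-0.01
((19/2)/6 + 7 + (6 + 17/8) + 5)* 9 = 1563/8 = 195.38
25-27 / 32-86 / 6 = 943 / 96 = 9.82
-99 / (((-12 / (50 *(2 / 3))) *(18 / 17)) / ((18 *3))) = 14025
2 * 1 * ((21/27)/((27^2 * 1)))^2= 98/43046721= 0.00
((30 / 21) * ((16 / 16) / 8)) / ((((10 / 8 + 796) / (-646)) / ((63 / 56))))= -4845 / 29764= -0.16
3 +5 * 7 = 38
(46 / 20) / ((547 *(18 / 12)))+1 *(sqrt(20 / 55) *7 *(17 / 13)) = 23 / 8205+238 *sqrt(11) / 143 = 5.52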